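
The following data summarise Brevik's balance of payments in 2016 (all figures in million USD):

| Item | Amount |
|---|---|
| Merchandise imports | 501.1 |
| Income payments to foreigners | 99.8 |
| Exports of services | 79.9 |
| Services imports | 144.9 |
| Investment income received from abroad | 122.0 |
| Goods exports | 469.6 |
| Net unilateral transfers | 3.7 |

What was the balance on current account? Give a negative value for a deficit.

-70.6

Goods balance = 469.6 - 501.1 = -31.5
Services balance = 79.9 - 144.9 = -65.0
Trade balance (goods + services) = -31.5 + (-65.0) = -96.5
Net primary income = 122.0 - 99.8 = 22.2
Net secondary income = 3.7
Current account = -96.5 + 22.2 + 3.7 = -70.6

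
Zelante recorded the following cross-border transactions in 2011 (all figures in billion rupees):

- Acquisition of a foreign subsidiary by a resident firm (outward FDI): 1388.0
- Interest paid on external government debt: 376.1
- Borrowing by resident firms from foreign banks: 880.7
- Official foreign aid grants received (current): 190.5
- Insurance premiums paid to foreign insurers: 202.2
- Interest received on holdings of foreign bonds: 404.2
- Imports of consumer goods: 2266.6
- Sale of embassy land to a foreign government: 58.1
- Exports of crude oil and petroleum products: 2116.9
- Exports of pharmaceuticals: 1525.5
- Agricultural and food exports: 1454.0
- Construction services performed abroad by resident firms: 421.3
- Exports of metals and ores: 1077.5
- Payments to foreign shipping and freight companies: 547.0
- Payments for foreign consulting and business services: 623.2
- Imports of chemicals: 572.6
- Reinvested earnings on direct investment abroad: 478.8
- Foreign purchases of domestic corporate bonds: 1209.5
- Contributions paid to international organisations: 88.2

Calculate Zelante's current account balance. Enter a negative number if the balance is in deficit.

Goods: -572.6 + 1454.0 + 1525.5 + 2116.9 - 2266.6 + 1077.5 = 3334.7
Services: -623.2 + 421.3 - 202.2 - 547.0 = -951.1
Primary income: 478.8 + 404.2 - 376.1 = 506.9
Secondary income: -88.2 + 190.5 = 102.3
Current account = 3334.7 + (-951.1) + 506.9 + 102.3 = 2992.8
(Excluded from the current account — financial account: acquisition of a foreign subsidiary by a resident firm (outward FDI) 1388.0, borrowing by resident firms from foreign banks 880.7, foreign purchases of domestic corporate bonds 1209.5; capital account: sale of embassy land to a foreign government 58.1.)

2992.8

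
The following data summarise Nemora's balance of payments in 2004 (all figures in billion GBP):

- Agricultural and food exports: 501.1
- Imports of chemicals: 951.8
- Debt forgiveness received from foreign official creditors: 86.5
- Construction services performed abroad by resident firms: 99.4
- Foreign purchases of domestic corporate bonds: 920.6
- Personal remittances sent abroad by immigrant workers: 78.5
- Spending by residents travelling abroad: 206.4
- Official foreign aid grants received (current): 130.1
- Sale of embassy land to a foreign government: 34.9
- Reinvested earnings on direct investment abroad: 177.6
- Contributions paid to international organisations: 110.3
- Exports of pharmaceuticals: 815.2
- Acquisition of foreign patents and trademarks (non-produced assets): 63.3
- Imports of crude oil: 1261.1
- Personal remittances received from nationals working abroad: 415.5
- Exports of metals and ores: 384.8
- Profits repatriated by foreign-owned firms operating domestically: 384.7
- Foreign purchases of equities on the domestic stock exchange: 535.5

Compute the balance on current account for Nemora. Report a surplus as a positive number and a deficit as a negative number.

Goods: -951.8 - 1261.1 + 501.1 + 815.2 + 384.8 = -511.8
Services: 99.4 - 206.4 = -107.0
Primary income: -384.7 + 177.6 = -207.1
Secondary income: 415.5 + 130.1 - 78.5 - 110.3 = 356.8
Current account = (-511.8) + (-107.0) + (-207.1) + 356.8 = -469.1
(Excluded from the current account — capital account: debt forgiveness received from foreign official creditors 86.5, sale of embassy land to a foreign government 34.9, acquisition of foreign patents and trademarks (non-produced assets) 63.3; financial account: foreign purchases of domestic corporate bonds 920.6, foreign purchases of equities on the domestic stock exchange 535.5.)

-469.1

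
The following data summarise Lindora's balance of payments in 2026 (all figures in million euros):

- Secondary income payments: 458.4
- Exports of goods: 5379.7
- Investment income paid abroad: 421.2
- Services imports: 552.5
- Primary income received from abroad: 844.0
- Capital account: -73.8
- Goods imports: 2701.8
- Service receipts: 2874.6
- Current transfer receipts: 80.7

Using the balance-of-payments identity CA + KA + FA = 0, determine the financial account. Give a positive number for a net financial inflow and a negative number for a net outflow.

-4971.3

Goods balance = 5379.7 - 2701.8 = 2677.9
Services balance = 2874.6 - 552.5 = 2322.1
Trade balance (goods + services) = 2677.9 + 2322.1 = 5000.0
Net primary income = 844.0 - 421.2 = 422.8
Net secondary income = 80.7 - 458.4 = -377.7
Current account = 5000.0 + 422.8 + (-377.7) = 5045.1
Financial account = -(5045.1 + (-73.8)) = -4971.3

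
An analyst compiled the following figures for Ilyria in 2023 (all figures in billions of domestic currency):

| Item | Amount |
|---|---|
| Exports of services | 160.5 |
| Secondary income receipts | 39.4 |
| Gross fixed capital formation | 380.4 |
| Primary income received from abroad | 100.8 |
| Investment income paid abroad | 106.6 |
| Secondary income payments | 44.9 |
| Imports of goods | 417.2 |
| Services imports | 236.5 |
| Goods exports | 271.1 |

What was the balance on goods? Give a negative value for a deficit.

Goods balance = 271.1 - 417.2 = -146.1

-146.1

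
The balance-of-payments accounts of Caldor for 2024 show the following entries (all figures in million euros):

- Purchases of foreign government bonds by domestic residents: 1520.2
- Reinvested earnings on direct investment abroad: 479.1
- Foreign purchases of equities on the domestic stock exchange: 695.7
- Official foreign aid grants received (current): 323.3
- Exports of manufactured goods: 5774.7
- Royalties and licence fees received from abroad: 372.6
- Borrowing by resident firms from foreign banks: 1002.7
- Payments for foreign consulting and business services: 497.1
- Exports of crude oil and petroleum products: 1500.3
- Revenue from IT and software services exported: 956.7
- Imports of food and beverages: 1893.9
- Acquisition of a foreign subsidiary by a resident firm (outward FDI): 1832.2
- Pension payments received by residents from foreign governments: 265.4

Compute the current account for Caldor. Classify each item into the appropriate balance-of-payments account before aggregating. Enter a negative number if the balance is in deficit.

Goods: 5774.7 - 1893.9 + 1500.3 = 5381.1
Services: -497.1 + 956.7 + 372.6 = 832.2
Primary income: 479.1
Secondary income: 323.3 + 265.4 = 588.7
Current account = 5381.1 + 832.2 + 479.1 + 588.7 = 7281.1
(Excluded from the current account — financial account: purchases of foreign government bonds by domestic residents 1520.2, foreign purchases of equities on the domestic stock exchange 695.7, borrowing by resident firms from foreign banks 1002.7, acquisition of a foreign subsidiary by a resident firm (outward FDI) 1832.2.)

7281.1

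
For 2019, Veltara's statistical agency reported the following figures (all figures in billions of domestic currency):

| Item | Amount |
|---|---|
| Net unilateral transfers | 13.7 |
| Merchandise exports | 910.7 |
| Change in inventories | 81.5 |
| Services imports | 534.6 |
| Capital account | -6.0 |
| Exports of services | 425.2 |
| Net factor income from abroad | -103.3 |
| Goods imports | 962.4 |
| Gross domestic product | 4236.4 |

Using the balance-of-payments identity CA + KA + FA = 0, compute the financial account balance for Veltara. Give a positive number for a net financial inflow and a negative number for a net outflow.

256.7

Goods balance = 910.7 - 962.4 = -51.7
Services balance = 425.2 - 534.6 = -109.4
Trade balance (goods + services) = -51.7 + (-109.4) = -161.1
Net primary income = -103.3
Net secondary income = 13.7
Current account = -161.1 + (-103.3) + 13.7 = -250.7
Financial account = -(-250.7 + (-6.0)) = 256.7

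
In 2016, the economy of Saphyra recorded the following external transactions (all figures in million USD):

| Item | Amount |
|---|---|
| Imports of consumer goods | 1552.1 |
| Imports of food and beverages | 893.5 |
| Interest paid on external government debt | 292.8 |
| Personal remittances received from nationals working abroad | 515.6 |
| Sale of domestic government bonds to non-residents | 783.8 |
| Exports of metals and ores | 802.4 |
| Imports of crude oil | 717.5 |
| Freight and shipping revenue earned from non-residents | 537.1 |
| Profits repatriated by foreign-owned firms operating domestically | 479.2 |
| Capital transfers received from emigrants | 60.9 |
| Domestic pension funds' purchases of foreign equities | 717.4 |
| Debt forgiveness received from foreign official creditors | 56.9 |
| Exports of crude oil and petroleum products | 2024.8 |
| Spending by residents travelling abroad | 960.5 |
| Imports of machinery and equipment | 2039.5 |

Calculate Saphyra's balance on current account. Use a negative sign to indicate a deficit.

-3055.2

Goods: 2024.8 - 717.5 - 1552.1 - 2039.5 - 893.5 + 802.4 = -2375.4
Services: -960.5 + 537.1 = -423.4
Primary income: -479.2 - 292.8 = -772.0
Secondary income: 515.6
Current account = (-2375.4) + (-423.4) + (-772.0) + 515.6 = -3055.2
(Excluded from the current account — financial account: sale of domestic government bonds to non-residents 783.8, domestic pension funds' purchases of foreign equities 717.4; capital account: capital transfers received from emigrants 60.9, debt forgiveness received from foreign official creditors 56.9.)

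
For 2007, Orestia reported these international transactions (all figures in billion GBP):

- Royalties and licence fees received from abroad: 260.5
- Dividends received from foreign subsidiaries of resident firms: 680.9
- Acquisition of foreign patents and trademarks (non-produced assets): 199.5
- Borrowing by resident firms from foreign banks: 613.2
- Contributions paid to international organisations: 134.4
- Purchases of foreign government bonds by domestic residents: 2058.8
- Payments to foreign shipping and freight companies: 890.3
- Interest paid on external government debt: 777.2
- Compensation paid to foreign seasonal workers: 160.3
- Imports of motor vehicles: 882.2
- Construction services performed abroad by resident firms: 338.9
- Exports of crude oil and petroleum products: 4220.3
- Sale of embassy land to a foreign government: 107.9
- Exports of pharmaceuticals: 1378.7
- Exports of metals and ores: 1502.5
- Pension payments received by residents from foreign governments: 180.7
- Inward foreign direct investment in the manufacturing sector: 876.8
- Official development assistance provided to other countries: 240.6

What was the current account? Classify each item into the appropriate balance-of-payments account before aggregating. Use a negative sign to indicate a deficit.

Goods: 1378.7 + 1502.5 - 882.2 + 4220.3 = 6219.3
Services: 260.5 - 890.3 + 338.9 = -290.9
Primary income: -777.2 - 160.3 + 680.9 = -256.6
Secondary income: -240.6 + 180.7 - 134.4 = -194.3
Current account = 6219.3 + (-290.9) + (-256.6) + (-194.3) = 5477.5
(Excluded from the current account — capital account: acquisition of foreign patents and trademarks (non-produced assets) 199.5, sale of embassy land to a foreign government 107.9; financial account: borrowing by resident firms from foreign banks 613.2, purchases of foreign government bonds by domestic residents 2058.8, inward foreign direct investment in the manufacturing sector 876.8.)

5477.5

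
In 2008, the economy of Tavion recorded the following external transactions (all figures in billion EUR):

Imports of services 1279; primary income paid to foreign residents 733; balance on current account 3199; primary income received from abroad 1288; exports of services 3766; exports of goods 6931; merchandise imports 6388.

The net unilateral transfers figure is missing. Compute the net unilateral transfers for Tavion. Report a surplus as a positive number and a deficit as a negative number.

-386

Current account = goods balance + services balance + net primary income + net secondary income
Sum of the known components = 3585
Net unilateral transfers = CA - (known components) = 3199 - 3585 = -386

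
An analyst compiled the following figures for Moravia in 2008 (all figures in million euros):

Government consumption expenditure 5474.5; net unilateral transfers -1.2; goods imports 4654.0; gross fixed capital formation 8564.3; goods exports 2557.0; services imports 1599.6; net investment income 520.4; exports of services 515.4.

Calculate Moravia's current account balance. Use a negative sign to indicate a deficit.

-2662.0

Goods balance = 2557.0 - 4654.0 = -2097.0
Services balance = 515.4 - 1599.6 = -1084.2
Trade balance (goods + services) = -2097.0 + (-1084.2) = -3181.2
Net primary income = 520.4
Net secondary income = -1.2
Current account = -3181.2 + 520.4 + (-1.2) = -2662.0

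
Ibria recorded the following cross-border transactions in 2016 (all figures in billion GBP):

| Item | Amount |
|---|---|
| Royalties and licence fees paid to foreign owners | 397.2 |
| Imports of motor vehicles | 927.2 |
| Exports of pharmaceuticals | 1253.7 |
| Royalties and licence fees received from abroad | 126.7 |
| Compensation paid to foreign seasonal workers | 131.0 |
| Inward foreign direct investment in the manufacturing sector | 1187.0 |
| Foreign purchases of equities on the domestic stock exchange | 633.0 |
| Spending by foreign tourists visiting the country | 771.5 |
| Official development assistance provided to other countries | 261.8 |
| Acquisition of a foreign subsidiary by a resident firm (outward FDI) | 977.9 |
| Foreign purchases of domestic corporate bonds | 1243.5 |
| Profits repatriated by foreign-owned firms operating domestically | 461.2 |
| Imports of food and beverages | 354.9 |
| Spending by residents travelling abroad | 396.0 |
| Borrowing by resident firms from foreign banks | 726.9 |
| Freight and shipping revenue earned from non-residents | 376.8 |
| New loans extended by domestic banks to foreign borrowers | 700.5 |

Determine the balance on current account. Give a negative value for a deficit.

-400.6

Goods: -927.2 + 1253.7 - 354.9 = -28.4
Services: 126.7 + 771.5 - 397.2 - 396.0 + 376.8 = 481.8
Primary income: -131.0 - 461.2 = -592.2
Secondary income: -261.8
Current account = (-28.4) + 481.8 + (-592.2) + (-261.8) = -400.6
(Excluded from the current account — financial account: inward foreign direct investment in the manufacturing sector 1187.0, foreign purchases of equities on the domestic stock exchange 633.0, acquisition of a foreign subsidiary by a resident firm (outward FDI) 977.9, foreign purchases of domestic corporate bonds 1243.5, borrowing by resident firms from foreign banks 726.9, new loans extended by domestic banks to foreign borrowers 700.5.)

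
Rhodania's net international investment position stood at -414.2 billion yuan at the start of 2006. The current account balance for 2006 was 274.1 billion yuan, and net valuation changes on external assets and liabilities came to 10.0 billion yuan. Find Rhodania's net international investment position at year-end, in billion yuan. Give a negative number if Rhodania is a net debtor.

Change in NIIP = current account + net valuation change = 274.1 + 10.0 = 284.1
End-of-year NIIP = -414.2 + 284.1 = -130.1

-130.1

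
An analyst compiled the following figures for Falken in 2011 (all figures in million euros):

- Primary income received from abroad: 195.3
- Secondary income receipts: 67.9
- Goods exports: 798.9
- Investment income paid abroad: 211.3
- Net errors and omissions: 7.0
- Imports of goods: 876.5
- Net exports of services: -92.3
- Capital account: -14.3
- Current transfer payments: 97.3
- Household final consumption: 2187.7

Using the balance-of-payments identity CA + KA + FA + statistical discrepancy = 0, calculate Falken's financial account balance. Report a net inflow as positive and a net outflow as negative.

222.6

Goods balance = 798.9 - 876.5 = -77.6
Services balance = -92.3
Trade balance (goods + services) = -77.6 + (-92.3) = -169.9
Net primary income = 195.3 - 211.3 = -16.0
Net secondary income = 67.9 - 97.3 = -29.4
Current account = -169.9 + (-16.0) + (-29.4) = -215.3
Financial account = -(-215.3 + (-14.3) + 7.0) = 222.6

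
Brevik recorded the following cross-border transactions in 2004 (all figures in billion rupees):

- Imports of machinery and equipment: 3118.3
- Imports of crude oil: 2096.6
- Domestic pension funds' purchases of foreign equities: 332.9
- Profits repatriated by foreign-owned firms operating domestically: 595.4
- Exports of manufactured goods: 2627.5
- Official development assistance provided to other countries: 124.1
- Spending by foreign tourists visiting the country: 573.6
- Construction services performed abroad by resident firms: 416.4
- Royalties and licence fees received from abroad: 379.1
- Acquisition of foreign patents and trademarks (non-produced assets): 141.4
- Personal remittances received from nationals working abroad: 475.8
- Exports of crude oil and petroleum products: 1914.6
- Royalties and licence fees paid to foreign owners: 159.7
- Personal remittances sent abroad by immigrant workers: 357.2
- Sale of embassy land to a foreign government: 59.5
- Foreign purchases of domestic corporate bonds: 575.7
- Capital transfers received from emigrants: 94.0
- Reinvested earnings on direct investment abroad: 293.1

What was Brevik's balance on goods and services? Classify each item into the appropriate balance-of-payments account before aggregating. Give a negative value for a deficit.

536.6

Goods: -3118.3 - 2096.6 + 2627.5 + 1914.6 = -672.8
Services: -159.7 + 573.6 + 416.4 + 379.1 = 1209.4
Trade balance = -672.8 + 1209.4 = 536.6
(Excluded from the trade balance — financial account: domestic pension funds' purchases of foreign equities 332.9, foreign purchases of domestic corporate bonds 575.7; primary income: profits repatriated by foreign-owned firms operating domestically 595.4, reinvested earnings on direct investment abroad 293.1; secondary income: official development assistance provided to other countries 124.1, personal remittances received from nationals working abroad 475.8, personal remittances sent abroad by immigrant workers 357.2; capital account: acquisition of foreign patents and trademarks (non-produced assets) 141.4, sale of embassy land to a foreign government 59.5, capital transfers received from emigrants 94.0.)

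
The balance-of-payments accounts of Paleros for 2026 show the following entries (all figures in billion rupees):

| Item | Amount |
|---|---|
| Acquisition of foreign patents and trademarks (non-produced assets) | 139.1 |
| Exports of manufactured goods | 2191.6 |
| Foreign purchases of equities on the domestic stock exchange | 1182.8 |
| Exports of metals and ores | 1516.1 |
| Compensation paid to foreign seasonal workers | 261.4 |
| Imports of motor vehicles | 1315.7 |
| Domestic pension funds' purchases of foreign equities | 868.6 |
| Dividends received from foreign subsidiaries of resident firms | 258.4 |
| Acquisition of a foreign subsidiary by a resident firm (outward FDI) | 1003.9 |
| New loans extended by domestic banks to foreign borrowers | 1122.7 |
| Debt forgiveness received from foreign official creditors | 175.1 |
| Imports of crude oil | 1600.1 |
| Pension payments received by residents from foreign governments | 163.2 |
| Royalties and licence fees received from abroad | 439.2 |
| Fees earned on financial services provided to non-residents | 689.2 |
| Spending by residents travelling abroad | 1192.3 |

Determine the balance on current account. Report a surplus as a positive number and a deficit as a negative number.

888.2

Goods: -1600.1 + 1516.1 + 2191.6 - 1315.7 = 791.9
Services: -1192.3 + 439.2 + 689.2 = -63.9
Primary income: 258.4 - 261.4 = -3.0
Secondary income: 163.2
Current account = 791.9 + (-63.9) + (-3.0) + 163.2 = 888.2
(Excluded from the current account — capital account: acquisition of foreign patents and trademarks (non-produced assets) 139.1, debt forgiveness received from foreign official creditors 175.1; financial account: foreign purchases of equities on the domestic stock exchange 1182.8, domestic pension funds' purchases of foreign equities 868.6, acquisition of a foreign subsidiary by a resident firm (outward FDI) 1003.9, new loans extended by domestic banks to foreign borrowers 1122.7.)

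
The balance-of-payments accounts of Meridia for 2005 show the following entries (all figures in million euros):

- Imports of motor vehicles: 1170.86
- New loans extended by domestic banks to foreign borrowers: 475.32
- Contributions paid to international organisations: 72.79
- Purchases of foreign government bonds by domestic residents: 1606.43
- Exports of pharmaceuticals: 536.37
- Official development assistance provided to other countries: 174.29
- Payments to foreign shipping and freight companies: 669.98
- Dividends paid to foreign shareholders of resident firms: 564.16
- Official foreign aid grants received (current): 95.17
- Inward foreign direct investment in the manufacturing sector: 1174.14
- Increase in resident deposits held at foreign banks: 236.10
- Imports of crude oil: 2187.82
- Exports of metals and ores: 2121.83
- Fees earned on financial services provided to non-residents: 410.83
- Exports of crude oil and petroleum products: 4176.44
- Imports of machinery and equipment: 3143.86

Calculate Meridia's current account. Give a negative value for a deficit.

-643.12

Goods: 4176.44 - 2187.82 - 3143.86 + 536.37 - 1170.86 + 2121.83 = 332.10
Services: -669.98 + 410.83 = -259.15
Primary income: -564.16
Secondary income: 95.17 - 174.29 - 72.79 = -151.91
Current account = 332.10 + (-259.15) + (-564.16) + (-151.91) = -643.12
(Excluded from the current account — financial account: new loans extended by domestic banks to foreign borrowers 475.32, purchases of foreign government bonds by domestic residents 1606.43, inward foreign direct investment in the manufacturing sector 1174.14, increase in resident deposits held at foreign banks 236.10.)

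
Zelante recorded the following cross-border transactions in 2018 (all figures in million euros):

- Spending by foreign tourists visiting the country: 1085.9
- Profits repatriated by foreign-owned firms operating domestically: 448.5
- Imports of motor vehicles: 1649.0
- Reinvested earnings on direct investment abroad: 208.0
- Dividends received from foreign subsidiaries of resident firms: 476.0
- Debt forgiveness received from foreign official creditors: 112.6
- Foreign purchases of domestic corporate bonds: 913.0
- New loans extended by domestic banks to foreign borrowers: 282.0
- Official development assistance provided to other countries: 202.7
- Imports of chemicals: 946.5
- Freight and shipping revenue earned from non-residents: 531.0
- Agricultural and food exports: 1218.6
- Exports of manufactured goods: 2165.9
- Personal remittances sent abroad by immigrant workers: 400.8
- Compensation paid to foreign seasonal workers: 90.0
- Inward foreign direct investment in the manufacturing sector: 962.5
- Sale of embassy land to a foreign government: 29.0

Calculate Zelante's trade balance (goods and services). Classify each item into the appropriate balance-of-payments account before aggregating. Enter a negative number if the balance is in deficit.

2405.9

Goods: -946.5 - 1649.0 + 1218.6 + 2165.9 = 789.0
Services: 1085.9 + 531.0 = 1616.9
Trade balance = 789.0 + 1616.9 = 2405.9
(Excluded from the trade balance — primary income: profits repatriated by foreign-owned firms operating domestically 448.5, reinvested earnings on direct investment abroad 208.0, dividends received from foreign subsidiaries of resident firms 476.0, compensation paid to foreign seasonal workers 90.0; capital account: debt forgiveness received from foreign official creditors 112.6, sale of embassy land to a foreign government 29.0; financial account: foreign purchases of domestic corporate bonds 913.0, new loans extended by domestic banks to foreign borrowers 282.0, inward foreign direct investment in the manufacturing sector 962.5; secondary income: official development assistance provided to other countries 202.7, personal remittances sent abroad by immigrant workers 400.8.)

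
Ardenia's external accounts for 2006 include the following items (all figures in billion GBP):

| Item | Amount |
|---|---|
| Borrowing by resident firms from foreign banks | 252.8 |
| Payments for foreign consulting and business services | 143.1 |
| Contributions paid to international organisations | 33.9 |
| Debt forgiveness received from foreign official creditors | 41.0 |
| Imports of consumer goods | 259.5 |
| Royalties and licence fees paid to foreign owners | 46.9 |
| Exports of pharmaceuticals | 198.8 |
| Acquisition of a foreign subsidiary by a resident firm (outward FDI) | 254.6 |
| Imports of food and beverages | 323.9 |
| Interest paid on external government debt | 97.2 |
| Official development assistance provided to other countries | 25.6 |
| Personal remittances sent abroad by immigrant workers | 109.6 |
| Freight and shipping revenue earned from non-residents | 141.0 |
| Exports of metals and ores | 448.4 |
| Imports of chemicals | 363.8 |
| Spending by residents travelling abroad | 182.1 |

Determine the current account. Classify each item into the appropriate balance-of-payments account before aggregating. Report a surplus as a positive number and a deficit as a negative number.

Goods: -363.8 + 448.4 - 323.9 + 198.8 - 259.5 = -300.0
Services: 141.0 - 182.1 - 143.1 - 46.9 = -231.1
Primary income: -97.2
Secondary income: -109.6 - 25.6 - 33.9 = -169.1
Current account = (-300.0) + (-231.1) + (-97.2) + (-169.1) = -797.4
(Excluded from the current account — financial account: borrowing by resident firms from foreign banks 252.8, acquisition of a foreign subsidiary by a resident firm (outward FDI) 254.6; capital account: debt forgiveness received from foreign official creditors 41.0.)

-797.4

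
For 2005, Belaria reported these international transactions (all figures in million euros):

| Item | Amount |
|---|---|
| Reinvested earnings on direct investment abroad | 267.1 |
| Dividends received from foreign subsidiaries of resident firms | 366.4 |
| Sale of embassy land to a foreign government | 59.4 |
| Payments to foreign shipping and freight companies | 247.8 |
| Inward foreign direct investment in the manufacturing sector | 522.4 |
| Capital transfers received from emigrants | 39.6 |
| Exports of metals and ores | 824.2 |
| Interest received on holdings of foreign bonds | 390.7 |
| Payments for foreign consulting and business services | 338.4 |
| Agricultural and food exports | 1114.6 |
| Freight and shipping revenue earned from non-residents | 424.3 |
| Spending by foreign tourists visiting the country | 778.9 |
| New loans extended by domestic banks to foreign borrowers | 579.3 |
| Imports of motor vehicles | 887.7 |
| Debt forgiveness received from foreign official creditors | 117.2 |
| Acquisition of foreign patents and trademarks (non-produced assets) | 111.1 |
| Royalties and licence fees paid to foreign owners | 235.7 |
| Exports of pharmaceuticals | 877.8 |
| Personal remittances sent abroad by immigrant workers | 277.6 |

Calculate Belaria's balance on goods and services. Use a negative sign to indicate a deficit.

2310.2

Goods: 1114.6 + 824.2 - 887.7 + 877.8 = 1928.9
Services: -247.8 - 338.4 + 778.9 + 424.3 - 235.7 = 381.3
Trade balance = 1928.9 + 381.3 = 2310.2
(Excluded from the trade balance — primary income: reinvested earnings on direct investment abroad 267.1, dividends received from foreign subsidiaries of resident firms 366.4, interest received on holdings of foreign bonds 390.7; capital account: sale of embassy land to a foreign government 59.4, capital transfers received from emigrants 39.6, debt forgiveness received from foreign official creditors 117.2, acquisition of foreign patents and trademarks (non-produced assets) 111.1; financial account: inward foreign direct investment in the manufacturing sector 522.4, new loans extended by domestic banks to foreign borrowers 579.3; secondary income: personal remittances sent abroad by immigrant workers 277.6.)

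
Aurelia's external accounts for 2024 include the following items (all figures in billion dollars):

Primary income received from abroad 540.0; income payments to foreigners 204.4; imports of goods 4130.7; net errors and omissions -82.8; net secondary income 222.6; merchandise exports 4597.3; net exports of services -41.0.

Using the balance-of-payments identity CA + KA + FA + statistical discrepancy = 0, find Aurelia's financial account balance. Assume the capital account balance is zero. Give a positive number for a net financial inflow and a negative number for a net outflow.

Goods balance = 4597.3 - 4130.7 = 466.6
Services balance = -41.0
Trade balance (goods + services) = 466.6 + (-41.0) = 425.6
Net primary income = 540.0 - 204.4 = 335.6
Net secondary income = 222.6
Current account = 425.6 + 335.6 + 222.6 = 983.8
Financial account = -(983.8 + (-82.8)) = -901.0

-901.0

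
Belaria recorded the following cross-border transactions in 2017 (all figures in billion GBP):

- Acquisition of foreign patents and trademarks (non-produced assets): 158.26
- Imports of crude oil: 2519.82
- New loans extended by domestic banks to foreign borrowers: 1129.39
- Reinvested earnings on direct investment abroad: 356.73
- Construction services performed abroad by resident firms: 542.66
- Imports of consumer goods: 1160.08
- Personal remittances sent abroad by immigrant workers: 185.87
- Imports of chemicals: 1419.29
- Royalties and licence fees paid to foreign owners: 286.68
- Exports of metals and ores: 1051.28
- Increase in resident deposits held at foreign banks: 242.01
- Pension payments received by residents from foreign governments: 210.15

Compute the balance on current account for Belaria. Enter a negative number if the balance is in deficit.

-3410.92

Goods: -1160.08 - 2519.82 + 1051.28 - 1419.29 = -4047.91
Services: 542.66 - 286.68 = 255.98
Primary income: 356.73
Secondary income: -185.87 + 210.15 = 24.28
Current account = (-4047.91) + 255.98 + 356.73 + 24.28 = -3410.92
(Excluded from the current account — capital account: acquisition of foreign patents and trademarks (non-produced assets) 158.26; financial account: new loans extended by domestic banks to foreign borrowers 1129.39, increase in resident deposits held at foreign banks 242.01.)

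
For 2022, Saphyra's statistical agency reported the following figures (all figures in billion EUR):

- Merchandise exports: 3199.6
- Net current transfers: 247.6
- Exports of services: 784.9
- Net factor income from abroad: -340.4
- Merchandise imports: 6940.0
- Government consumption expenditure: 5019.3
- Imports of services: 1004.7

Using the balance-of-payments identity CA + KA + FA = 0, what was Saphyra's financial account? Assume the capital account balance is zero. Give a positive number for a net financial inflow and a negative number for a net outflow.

4053.0

Goods balance = 3199.6 - 6940.0 = -3740.4
Services balance = 784.9 - 1004.7 = -219.8
Trade balance (goods + services) = -3740.4 + (-219.8) = -3960.2
Net primary income = -340.4
Net secondary income = 247.6
Current account = -3960.2 + (-340.4) + 247.6 = -4053.0
Financial account = -(-4053.0) = 4053.0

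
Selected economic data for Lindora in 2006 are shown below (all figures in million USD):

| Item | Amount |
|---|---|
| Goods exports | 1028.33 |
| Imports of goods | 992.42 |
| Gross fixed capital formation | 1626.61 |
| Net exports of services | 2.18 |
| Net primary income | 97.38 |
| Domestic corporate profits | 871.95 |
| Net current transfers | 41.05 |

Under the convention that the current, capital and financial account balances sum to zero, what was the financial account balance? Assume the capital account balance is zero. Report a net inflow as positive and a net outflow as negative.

Goods balance = 1028.33 - 992.42 = 35.91
Services balance = 2.18
Trade balance (goods + services) = 35.91 + 2.18 = 38.09
Net primary income = 97.38
Net secondary income = 41.05
Current account = 38.09 + 97.38 + 41.05 = 176.52
Financial account = -(176.52) = -176.52

-176.52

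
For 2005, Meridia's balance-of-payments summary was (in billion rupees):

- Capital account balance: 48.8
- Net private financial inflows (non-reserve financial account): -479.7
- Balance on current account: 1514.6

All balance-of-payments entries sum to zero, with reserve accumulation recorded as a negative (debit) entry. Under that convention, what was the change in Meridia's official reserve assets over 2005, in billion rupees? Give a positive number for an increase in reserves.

Official reserve transactions balance = -(1514.6 + 48.8 + (-479.7)) = -1083.7
An accumulation of reserves is recorded as a debit (negative entry), so the change in the stock of reserves is the negative of that balance.
Change in official reserves = -(-1083.7) = 1083.7

1083.7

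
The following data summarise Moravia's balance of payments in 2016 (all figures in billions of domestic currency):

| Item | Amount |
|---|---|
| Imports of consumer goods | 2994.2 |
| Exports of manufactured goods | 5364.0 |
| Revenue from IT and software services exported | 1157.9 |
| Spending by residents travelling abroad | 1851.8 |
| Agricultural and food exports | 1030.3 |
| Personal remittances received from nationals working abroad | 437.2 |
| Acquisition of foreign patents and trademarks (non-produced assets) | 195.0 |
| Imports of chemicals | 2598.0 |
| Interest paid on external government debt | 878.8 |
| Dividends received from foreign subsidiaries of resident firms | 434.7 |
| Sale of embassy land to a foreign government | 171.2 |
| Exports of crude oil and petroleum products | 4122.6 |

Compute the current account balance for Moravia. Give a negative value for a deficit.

Goods: -2994.2 + 4122.6 + 1030.3 + 5364.0 - 2598.0 = 4924.7
Services: -1851.8 + 1157.9 = -693.9
Primary income: -878.8 + 434.7 = -444.1
Secondary income: 437.2
Current account = 4924.7 + (-693.9) + (-444.1) + 437.2 = 4223.9
(Excluded from the current account — capital account: acquisition of foreign patents and trademarks (non-produced assets) 195.0, sale of embassy land to a foreign government 171.2.)

4223.9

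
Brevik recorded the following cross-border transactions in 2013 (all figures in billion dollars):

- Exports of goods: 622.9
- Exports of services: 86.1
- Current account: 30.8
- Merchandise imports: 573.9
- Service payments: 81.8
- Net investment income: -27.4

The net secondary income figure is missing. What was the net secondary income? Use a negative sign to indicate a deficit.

4.9

Current account = goods balance + services balance + net primary income + net secondary income
Sum of the known components = 25.9
Net secondary income = CA - (known components) = 30.8 - 25.9 = 4.9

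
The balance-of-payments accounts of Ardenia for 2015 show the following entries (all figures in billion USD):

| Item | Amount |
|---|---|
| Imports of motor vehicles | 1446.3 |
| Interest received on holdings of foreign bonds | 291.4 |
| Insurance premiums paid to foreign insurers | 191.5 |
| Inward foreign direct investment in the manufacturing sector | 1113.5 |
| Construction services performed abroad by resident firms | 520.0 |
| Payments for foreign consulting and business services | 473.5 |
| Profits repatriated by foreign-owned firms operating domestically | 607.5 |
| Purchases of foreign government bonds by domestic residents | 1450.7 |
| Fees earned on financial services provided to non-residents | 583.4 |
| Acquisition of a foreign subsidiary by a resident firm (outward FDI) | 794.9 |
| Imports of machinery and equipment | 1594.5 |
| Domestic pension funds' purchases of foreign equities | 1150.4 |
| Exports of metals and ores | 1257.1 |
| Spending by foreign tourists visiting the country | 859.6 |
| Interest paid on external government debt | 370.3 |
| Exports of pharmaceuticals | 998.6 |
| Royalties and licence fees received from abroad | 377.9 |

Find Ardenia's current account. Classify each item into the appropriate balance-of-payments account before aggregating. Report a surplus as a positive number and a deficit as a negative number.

204.4

Goods: -1446.3 + 1257.1 - 1594.5 + 998.6 = -785.1
Services: 377.9 - 473.5 + 583.4 + 859.6 + 520.0 - 191.5 = 1675.9
Primary income: -370.3 - 607.5 + 291.4 = -686.4
Current account = (-785.1) + 1675.9 + (-686.4) = 204.4
(Excluded from the current account — financial account: inward foreign direct investment in the manufacturing sector 1113.5, purchases of foreign government bonds by domestic residents 1450.7, acquisition of a foreign subsidiary by a resident firm (outward FDI) 794.9, domestic pension funds' purchases of foreign equities 1150.4.)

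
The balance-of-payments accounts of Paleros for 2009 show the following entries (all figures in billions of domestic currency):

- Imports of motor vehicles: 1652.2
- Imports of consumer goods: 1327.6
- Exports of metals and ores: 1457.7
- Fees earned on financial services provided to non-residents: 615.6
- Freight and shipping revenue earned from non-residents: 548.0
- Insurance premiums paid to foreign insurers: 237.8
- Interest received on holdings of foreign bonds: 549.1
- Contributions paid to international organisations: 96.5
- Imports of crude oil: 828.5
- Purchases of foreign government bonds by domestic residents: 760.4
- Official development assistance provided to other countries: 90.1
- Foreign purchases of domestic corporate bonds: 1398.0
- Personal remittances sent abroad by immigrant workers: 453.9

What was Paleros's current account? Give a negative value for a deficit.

Goods: -828.5 - 1652.2 + 1457.7 - 1327.6 = -2350.6
Services: -237.8 + 548.0 + 615.6 = 925.8
Primary income: 549.1
Secondary income: -453.9 - 96.5 - 90.1 = -640.5
Current account = (-2350.6) + 925.8 + 549.1 + (-640.5) = -1516.2
(Excluded from the current account — financial account: purchases of foreign government bonds by domestic residents 760.4, foreign purchases of domestic corporate bonds 1398.0.)

-1516.2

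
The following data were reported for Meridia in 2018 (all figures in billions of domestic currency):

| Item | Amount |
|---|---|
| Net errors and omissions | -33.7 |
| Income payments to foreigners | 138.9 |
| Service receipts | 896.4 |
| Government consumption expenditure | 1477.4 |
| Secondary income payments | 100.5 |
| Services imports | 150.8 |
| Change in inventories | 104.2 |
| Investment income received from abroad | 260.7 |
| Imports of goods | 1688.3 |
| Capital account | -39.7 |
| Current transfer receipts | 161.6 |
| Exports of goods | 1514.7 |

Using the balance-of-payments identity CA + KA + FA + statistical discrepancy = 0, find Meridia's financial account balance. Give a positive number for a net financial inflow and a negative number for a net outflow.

-681.5

Goods balance = 1514.7 - 1688.3 = -173.6
Services balance = 896.4 - 150.8 = 745.6
Trade balance (goods + services) = -173.6 + 745.6 = 572.0
Net primary income = 260.7 - 138.9 = 121.8
Net secondary income = 161.6 - 100.5 = 61.1
Current account = 572.0 + 121.8 + 61.1 = 754.9
Financial account = -(754.9 + (-39.7) + (-33.7)) = -681.5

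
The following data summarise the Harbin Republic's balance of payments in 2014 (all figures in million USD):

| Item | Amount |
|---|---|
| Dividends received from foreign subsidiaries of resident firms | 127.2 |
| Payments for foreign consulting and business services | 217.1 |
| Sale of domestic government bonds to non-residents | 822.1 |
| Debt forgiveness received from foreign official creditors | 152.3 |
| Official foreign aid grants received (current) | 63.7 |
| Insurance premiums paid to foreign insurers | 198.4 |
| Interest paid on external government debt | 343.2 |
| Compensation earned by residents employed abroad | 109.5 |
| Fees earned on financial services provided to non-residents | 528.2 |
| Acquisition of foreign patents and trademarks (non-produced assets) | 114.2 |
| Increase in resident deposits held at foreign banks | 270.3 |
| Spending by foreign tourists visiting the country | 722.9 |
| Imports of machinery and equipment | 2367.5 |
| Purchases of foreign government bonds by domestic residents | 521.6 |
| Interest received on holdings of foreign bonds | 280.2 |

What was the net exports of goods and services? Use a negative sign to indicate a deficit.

Goods: -2367.5
Services: -198.4 + 722.9 - 217.1 + 528.2 = 835.6
Trade balance = -2367.5 + 835.6 = -1531.9
(Excluded from the trade balance — primary income: dividends received from foreign subsidiaries of resident firms 127.2, interest paid on external government debt 343.2, compensation earned by residents employed abroad 109.5, interest received on holdings of foreign bonds 280.2; financial account: sale of domestic government bonds to non-residents 822.1, increase in resident deposits held at foreign banks 270.3, purchases of foreign government bonds by domestic residents 521.6; capital account: debt forgiveness received from foreign official creditors 152.3, acquisition of foreign patents and trademarks (non-produced assets) 114.2; secondary income: official foreign aid grants received (current) 63.7.)

-1531.9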